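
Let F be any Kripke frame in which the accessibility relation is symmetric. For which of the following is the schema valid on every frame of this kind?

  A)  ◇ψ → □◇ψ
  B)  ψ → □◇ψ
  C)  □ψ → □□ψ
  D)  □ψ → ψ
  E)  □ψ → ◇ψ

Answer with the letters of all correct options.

B

(A) ◇ψ → □◇ψ is axiom 5; it is valid on a frame exactly when R is euclidean. Such an R need not be euclidean, so not valid.
(B) ψ → □◇ψ is axiom B; it is valid on a frame exactly when R is symmetric. Every such R is symmetric, so valid.
(C) □ψ → □□ψ is axiom 4; it is valid on a frame exactly when R is transitive. Such an R need not be transitive, so not valid.
(D) axiom T: valid iff R is reflexive. Such an R need not be reflexive — not valid.
(E) axiom D: valid iff R is serial. Such an R need not be serial — not valid.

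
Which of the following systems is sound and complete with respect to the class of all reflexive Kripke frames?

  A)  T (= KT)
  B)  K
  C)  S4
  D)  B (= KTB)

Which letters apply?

A

(A) T (= KT) is determined by exactly this class.
(B) K is determined by the class of arbitrary frames.
(C) S4 is determined by the class of reflexive and transitive frames.
(D) B (= KTB) is determined by the class of reflexive and symmetric frames.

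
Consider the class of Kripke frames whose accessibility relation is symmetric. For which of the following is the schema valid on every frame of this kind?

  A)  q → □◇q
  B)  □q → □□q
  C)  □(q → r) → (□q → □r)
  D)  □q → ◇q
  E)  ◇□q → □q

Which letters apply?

A, C

(A) axiom B: valid iff R is symmetric. Every such R is symmetric — valid.
(B) □q → □□q is axiom 4, which corresponds to transitivity. Such an R need not be transitive — not valid.
(C) □(q → r) → (□q → □r) is the K axiom; it holds on all frames — valid.
(D) axiom D: valid iff R is serial. Such an R need not be serial — not valid.
(E) ◇□q → □q is the dual of axiom 5, which corresponds to the euclidean property. Such an R need not be euclidean — not valid.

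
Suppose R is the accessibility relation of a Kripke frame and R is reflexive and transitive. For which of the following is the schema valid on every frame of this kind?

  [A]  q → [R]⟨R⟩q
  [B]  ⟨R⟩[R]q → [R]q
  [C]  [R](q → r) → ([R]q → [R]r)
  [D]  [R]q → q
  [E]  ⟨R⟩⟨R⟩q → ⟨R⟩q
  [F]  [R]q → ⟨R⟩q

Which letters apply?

Reflexive relations are serial.
(A) q → [R]⟨R⟩q is axiom B; it is valid on a frame exactly when R is symmetric. Such an R need not be symmetric, so not valid.
(B) ⟨R⟩[R]q → [R]q is the dual of axiom 5, which corresponds to the euclidean property. Such an R need not be euclidean — not valid.
(C) [R](q → r) → ([R]q → [R]r) is the K axiom; it holds on all frames — valid.
(D) [R]q → q is axiom T, which corresponds to reflexivity. Every such R is reflexive — valid.
(E) ⟨R⟩⟨R⟩q → ⟨R⟩q (the dual of axiom 4) characterises the transitive frames. Every such R is transitive — valid.
(F) axiom D: valid iff R is serial. Every such R is serial — valid.

C, D, E, F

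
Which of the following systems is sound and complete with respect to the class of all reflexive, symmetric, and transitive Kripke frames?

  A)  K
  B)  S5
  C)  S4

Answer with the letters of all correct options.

B

(A) K is determined by the class of arbitrary frames.
(B) S5 is determined by exactly this class.
(C) S4 is determined by the class of reflexive and transitive frames.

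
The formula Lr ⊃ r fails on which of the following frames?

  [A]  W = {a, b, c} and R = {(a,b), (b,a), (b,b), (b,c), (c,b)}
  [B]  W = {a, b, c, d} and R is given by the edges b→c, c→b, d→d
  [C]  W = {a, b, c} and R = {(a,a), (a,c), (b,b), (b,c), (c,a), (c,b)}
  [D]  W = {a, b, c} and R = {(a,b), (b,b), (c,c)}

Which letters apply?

The schema Lr ⊃ r is axiom T; it is valid on a frame iff R is reflexive.
(A) R is not reflexive (not a R a), so the schema fails here.
(B) R is not reflexive (not a R a), so the schema fails here.
(C) R is not reflexive (not c R c), so the schema fails here.
(D) R is not reflexive (not a R a), so the schema fails here.

A, B, C, D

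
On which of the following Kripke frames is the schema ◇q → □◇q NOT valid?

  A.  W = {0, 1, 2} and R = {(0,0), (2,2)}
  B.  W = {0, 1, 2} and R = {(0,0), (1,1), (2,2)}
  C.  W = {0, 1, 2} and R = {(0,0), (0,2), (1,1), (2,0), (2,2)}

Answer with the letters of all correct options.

The schema ◇q → □◇q is axiom 5; it is valid on a frame iff R is euclidean.
(A) R is euclidean (any two R-successors of the same world are R-related), so the schema is valid here.
(B) R is euclidean (any two R-successors of the same world are R-related), so the schema is valid here.
(C) R is euclidean (any two R-successors of the same world are R-related), so the schema is valid here.

none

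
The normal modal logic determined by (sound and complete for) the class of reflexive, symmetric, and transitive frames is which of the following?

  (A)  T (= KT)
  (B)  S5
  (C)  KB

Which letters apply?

B

(A) T (= KT) is determined by the class of reflexive frames.
(B) S5 is determined by exactly this class.
(C) KB is determined by the class of symmetric frames.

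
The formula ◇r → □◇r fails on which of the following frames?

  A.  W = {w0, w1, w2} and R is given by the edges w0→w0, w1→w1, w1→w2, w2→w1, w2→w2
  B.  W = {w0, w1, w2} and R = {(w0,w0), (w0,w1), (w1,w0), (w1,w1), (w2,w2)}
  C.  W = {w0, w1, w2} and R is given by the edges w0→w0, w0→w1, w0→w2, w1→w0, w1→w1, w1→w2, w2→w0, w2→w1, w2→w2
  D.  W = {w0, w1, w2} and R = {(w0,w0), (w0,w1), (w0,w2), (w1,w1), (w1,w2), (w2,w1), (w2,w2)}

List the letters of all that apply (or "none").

The schema ◇r → □◇r is axiom 5; it is valid on a frame iff R is euclidean.
(A) R is euclidean (any two R-successors of the same world are R-related), so the schema is valid here.
(B) R is euclidean (any two R-successors of the same world are R-related), so the schema is valid here.
(C) R is euclidean (any two R-successors of the same world are R-related), so the schema is valid here.
(D) R is not euclidean (w0 R w1 and w0 R w0 but not w1 R w0), so the schema fails here.

D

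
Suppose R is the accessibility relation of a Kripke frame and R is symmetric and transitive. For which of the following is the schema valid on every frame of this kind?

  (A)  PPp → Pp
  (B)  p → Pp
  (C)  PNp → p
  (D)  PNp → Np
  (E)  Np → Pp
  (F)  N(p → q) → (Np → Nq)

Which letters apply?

A, C, D, F

A symmetric transitive relation is euclidean (uRv and uRw give vRu by symmetry, then vRw by transitivity).
(A) PPp → Pp is the dual of axiom 4, which corresponds to transitivity. Every such R is transitive — valid.
(B) the dual of axiom T: valid iff R is reflexive. Such an R need not be reflexive — not valid.
(C) PNp → p is the dual of axiom B, which corresponds to symmetry. Every such R is symmetric — valid.
(D) PNp → Np (the dual of axiom 5) characterises the euclidean frames. Every such R is euclidean — valid.
(E) Np → Pp is axiom D, which corresponds to seriality. Such an R need not be serial — not valid.
(F) N(p → q) → (Np → Nq) is the K axiom; it holds on all frames — valid.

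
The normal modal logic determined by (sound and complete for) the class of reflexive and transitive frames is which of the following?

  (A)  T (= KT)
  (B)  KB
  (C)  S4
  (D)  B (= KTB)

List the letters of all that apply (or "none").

(A) T (= KT) is determined by the class of reflexive frames.
(B) KB is determined by the class of symmetric frames.
(C) S4 is determined by exactly this class.
(D) B (= KTB) is determined by the class of reflexive and symmetric frames.

C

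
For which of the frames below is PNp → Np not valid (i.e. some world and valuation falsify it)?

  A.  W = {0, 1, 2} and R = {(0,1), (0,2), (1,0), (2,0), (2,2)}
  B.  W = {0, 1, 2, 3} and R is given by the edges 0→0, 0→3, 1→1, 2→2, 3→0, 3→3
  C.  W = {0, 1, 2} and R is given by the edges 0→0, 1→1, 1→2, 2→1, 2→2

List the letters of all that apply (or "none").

A

The schema PNp → Np is the dual of axiom 5; it is valid on a frame iff R is euclidean.
(A) R is not euclidean (0 R 1 and 0 R 2 but not 1 R 2), so the schema fails here.
(B) R is euclidean (any two R-successors of the same world are R-related), so the schema is valid here.
(C) R is euclidean (any two R-successors of the same world are R-related), so the schema is valid here.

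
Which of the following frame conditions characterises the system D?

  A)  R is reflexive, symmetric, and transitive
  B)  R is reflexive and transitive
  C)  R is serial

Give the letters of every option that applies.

C

(A) this class determines S5, not D.
(B) this class determines S4, not D.
(C) D is sound and complete for exactly this class.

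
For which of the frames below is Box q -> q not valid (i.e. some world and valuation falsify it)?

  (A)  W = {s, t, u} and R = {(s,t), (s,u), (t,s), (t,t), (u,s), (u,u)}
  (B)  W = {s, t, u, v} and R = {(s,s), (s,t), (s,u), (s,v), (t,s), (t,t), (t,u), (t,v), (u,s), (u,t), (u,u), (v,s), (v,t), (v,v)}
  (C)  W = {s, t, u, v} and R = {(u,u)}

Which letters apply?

The schema Box q -> q is axiom T; it is valid on a frame iff R is reflexive.
(A) R is not reflexive (not s R s), so the schema fails here.
(B) R is reflexive (each world relates to itself), so the schema is valid here.
(C) R is not reflexive (not s R s), so the schema fails here.

A, C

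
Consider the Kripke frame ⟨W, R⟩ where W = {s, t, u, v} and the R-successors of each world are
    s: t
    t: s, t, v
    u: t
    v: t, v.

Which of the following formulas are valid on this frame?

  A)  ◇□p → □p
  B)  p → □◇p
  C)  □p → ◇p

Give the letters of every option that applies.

C

R is not symmetric: u R t but not t R u.
R is not euclidean: t R s and t R v but not s R v.
R is serial: every world has an R-successor.
(A) ◇□p → □p (the dual of axiom 5) characterises the euclidean frames. R is not euclidean — not valid.
(B) p → □◇p is axiom B; it is valid on a frame exactly when R is symmetric. R is not symmetric, so not valid.
(C) □p → ◇p is axiom D; it is valid on a frame exactly when R is serial. R is serial, so valid.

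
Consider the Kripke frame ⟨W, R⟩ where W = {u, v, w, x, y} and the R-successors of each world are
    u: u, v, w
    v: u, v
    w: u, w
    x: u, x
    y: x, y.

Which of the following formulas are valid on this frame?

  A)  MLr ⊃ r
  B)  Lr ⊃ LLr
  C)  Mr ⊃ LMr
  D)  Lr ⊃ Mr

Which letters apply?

R is not symmetric: x R u but not u R x.
R is not transitive: v R u and u R w but not v R w.
R is not euclidean: u R v and u R w but not v R w.
R is serial: every world has an R-successor.
(A) MLr ⊃ r is the dual of axiom B; it is valid on a frame exactly when R is symmetric. R is not symmetric, so not valid.
(B) Lr ⊃ LLr is axiom 4; it is valid on a frame exactly when R is transitive. R is not transitive, so not valid.
(C) Mr ⊃ LMr is axiom 5, which corresponds to the euclidean property. R is not euclidean — not valid.
(D) Lr ⊃ Mr is axiom D, which corresponds to seriality. R is serial — valid.

D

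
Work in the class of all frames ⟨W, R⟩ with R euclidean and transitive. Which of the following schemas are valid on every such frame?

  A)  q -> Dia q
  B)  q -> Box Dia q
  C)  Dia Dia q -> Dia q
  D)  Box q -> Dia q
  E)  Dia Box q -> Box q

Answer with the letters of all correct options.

C, E

(A) the dual of axiom T: valid iff R is reflexive. Such an R need not be reflexive — not valid.
(B) q -> Box Dia q (axiom B) characterises the symmetric frames. Such an R need not be symmetric — not valid.
(C) Dia Dia q -> Dia q is the dual of axiom 4, which corresponds to transitivity. Every such R is transitive — valid.
(D) Box q -> Dia q is axiom D, which corresponds to seriality. Such an R need not be serial — not valid.
(E) Dia Box q -> Box q is the dual of axiom 5, which corresponds to the euclidean property. Every such R is euclidean — valid.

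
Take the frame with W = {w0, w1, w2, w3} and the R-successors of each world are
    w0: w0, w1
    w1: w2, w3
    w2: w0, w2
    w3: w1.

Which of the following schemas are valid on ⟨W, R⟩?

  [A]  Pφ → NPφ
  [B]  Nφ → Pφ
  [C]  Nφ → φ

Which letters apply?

R is not reflexive: not w1 R w1.
R is not euclidean: w0 R w1 and w0 R w0 but not w1 R w0.
R is serial: every world has an R-successor.
(A) Pφ → NPφ is axiom 5; it is valid on a frame exactly when R is euclidean. R is not euclidean, so not valid.
(B) axiom D: valid iff R is serial. R is serial — valid.
(C) axiom T: valid iff R is reflexive. R is not reflexive — not valid.

B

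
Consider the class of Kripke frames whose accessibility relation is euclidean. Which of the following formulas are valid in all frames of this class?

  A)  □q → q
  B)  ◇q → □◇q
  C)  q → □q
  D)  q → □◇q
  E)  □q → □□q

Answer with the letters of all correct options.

(A) □q → q (axiom T) characterises the reflexive frames. Such an R need not be reflexive — not valid.
(B) ◇q → □◇q is axiom 5; it is valid on a frame exactly when R is euclidean. Every such R is euclidean, so valid.
(C) q → □q is valid only on frames where every R-edge is a self-loop. Such an R need not be a subset of the identity — not valid.
(D) axiom B: valid iff R is symmetric. Such an R need not be symmetric — not valid.
(E) □q → □□q is axiom 4, which corresponds to transitivity. Such an R need not be transitive — not valid.

B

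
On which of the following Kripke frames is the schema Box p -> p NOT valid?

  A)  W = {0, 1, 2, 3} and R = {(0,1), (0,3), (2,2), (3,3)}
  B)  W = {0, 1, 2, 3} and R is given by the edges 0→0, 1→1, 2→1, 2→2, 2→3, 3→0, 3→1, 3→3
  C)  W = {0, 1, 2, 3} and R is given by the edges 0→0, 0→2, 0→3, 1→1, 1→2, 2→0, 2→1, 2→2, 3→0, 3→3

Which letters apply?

The schema Box p -> p is axiom T; it is valid on a frame iff R is reflexive.
(A) R is not reflexive (not 0 R 0), so the schema fails here.
(B) R is reflexive (each world relates to itself), so the schema is valid here.
(C) R is reflexive (each world relates to itself), so the schema is valid here.

A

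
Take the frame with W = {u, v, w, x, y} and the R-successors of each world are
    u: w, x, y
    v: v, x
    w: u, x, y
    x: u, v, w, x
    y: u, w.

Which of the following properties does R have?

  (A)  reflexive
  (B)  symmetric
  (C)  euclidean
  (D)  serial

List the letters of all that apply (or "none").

(A) not reflexive: not u R u.
(B) symmetric: every R-edge is matched by its reverse.
(C) not euclidean: u R x and u R y but not x R y.
(D) serial: every world has an R-successor.

B, D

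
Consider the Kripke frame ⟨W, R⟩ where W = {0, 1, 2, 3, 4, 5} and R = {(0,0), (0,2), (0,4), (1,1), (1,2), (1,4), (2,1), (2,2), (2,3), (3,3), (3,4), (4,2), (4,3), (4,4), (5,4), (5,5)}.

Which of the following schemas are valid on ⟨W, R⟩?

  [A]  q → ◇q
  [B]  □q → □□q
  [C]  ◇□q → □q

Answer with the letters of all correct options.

A

R is reflexive: each world relates to itself.
R is not transitive: 0 R 2 and 2 R 1 but not 0 R 1.
R is not euclidean: 0 R 2 and 0 R 0 but not 2 R 0.
(A) q → ◇q (the dual of axiom T) characterises the reflexive frames. R is reflexive — valid.
(B) □q → □□q (axiom 4) characterises the transitive frames. R is not transitive — not valid.
(C) ◇□q → □q is the dual of axiom 5; it is valid on a frame exactly when R is euclidean. R is not euclidean, so not valid.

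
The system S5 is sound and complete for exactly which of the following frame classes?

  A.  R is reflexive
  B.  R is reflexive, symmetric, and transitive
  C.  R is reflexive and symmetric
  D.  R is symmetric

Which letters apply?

(A) this class determines T (= KT), not S5.
(B) S5 is sound and complete for exactly this class.
(C) this class determines B (= KTB), not S5.
(D) this class determines KB, not S5.

B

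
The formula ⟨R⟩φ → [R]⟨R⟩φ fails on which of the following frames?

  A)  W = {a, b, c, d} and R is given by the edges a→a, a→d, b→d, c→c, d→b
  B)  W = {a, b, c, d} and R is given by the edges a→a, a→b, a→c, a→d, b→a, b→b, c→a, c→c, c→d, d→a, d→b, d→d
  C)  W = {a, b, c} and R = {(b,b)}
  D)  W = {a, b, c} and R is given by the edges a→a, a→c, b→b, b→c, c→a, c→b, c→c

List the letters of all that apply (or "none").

The schema ⟨R⟩φ → [R]⟨R⟩φ is axiom 5; it is valid on a frame iff R is euclidean.
(A) R is not euclidean (a R d and a R a but not d R a), so the schema fails here.
(B) R is not euclidean (a R b and a R c but not b R c), so the schema fails here.
(C) R is euclidean (any two R-successors of the same world are R-related), so the schema is valid here.
(D) R is not euclidean (c R a and c R b but not a R b), so the schema fails here.

A, B, D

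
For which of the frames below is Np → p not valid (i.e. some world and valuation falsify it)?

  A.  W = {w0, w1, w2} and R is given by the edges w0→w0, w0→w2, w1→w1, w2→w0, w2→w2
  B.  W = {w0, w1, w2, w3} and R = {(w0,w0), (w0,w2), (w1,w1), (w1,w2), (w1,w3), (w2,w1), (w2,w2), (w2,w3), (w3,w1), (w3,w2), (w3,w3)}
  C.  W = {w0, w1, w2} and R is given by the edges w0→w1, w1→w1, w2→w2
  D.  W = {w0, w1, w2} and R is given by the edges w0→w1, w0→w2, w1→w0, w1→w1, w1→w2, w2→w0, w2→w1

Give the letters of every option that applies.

C, D

The schema Np → p is axiom T; it is valid on a frame iff R is reflexive.
(A) R is reflexive (each world relates to itself), so the schema is valid here.
(B) R is reflexive (each world relates to itself), so the schema is valid here.
(C) R is not reflexive (not w0 R w0), so the schema fails here.
(D) R is not reflexive (not w0 R w0), so the schema fails here.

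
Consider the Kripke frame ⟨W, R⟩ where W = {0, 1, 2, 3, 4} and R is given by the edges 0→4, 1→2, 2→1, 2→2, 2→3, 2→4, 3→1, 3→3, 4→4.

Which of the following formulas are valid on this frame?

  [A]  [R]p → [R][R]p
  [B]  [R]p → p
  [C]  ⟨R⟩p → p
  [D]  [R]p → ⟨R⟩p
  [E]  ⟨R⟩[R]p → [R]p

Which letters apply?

D

R is not reflexive: not 0 R 0.
R is not transitive: 1 R 2 and 2 R 1 but not 1 R 1.
R is not euclidean: 2 R 1 and 2 R 3 but not 1 R 3.
R is serial: every world has an R-successor.
R is not a subset of the identity: 0 R 4 with 0 ≠ 4.
(A) [R]p → [R][R]p is axiom 4; it is valid on a frame exactly when R is transitive. R is not transitive, so not valid.
(B) [R]p → p is axiom T, which corresponds to reflexivity. R is not reflexive — not valid.
(C) ⟨R⟩p → p is valid only on frames where every R-edge is a self-loop. Here R ⊄ identity — not valid.
(D) [R]p → ⟨R⟩p (axiom D) characterises the serial frames. R is serial — valid.
(E) ⟨R⟩[R]p → [R]p is the dual of axiom 5; it is valid on a frame exactly when R is euclidean. R is not euclidean, so not valid.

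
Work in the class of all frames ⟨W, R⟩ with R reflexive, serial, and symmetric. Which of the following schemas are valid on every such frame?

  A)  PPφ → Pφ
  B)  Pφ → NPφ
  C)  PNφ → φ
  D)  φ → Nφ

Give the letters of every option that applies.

(A) PPφ → Pφ is the dual of axiom 4; it is valid on a frame exactly when R is transitive. Such an R need not be transitive, so not valid.
(B) Pφ → NPφ (axiom 5) characterises the euclidean frames. Such an R need not be euclidean — not valid.
(C) PNφ → φ (the dual of axiom B) characterises the symmetric frames. Every such R is symmetric — valid.
(D) φ → Nφ is equivalent to ◇p→p; it holds exactly when R ⊆ identity. Such an R need not be a subset of the identity — not valid.

C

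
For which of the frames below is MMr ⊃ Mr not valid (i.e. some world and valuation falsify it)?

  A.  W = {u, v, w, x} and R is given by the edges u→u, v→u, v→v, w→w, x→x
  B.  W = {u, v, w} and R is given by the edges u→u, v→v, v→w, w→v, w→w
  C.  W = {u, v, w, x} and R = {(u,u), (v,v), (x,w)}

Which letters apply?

The schema MMr ⊃ Mr is the dual of axiom 4; it is valid on a frame iff R is transitive.
(A) R is transitive (R is closed under composition), so the schema is valid here.
(B) R is transitive (R is closed under composition), so the schema is valid here.
(C) R is transitive (R is closed under composition), so the schema is valid here.

none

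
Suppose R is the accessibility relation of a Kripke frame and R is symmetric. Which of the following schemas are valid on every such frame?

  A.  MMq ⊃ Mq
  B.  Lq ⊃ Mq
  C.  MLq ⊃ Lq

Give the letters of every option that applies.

(A) MMq ⊃ Mq is the dual of axiom 4; it is valid on a frame exactly when R is transitive. Such an R need not be transitive, so not valid.
(B) Lq ⊃ Mq (axiom D) characterises the serial frames. Such an R need not be serial — not valid.
(C) MLq ⊃ Lq (the dual of axiom 5) characterises the euclidean frames. Such an R need not be euclidean — not valid.

none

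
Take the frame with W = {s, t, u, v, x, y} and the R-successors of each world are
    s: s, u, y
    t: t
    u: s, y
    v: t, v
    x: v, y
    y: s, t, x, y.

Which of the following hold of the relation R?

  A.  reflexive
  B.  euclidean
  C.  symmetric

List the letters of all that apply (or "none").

none

(A) not reflexive: not u R u.
(B) not euclidean: s R y and s R u but not y R u.
(C) not symmetric: u R y but not y R u.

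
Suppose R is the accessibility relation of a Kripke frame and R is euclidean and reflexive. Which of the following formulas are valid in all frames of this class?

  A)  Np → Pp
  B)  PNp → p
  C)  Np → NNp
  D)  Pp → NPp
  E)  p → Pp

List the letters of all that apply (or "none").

A, B, C, D, E

A reflexive euclidean relation is also symmetric (from wRw and wRv the euclidean condition gives vRw) and hence transitive; it is an equivalence relation.
(A) Np → Pp is axiom D, which corresponds to seriality. Every such R is serial — valid.
(B) PNp → p (the dual of axiom B) characterises the symmetric frames. Every such R is symmetric — valid.
(C) Np → NNp is axiom 4; it is valid on a frame exactly when R is transitive. Every such R is transitive, so valid.
(D) Pp → NPp (axiom 5) characterises the euclidean frames. Every such R is euclidean — valid.
(E) the dual of axiom T: valid iff R is reflexive. Every such R is reflexive — valid.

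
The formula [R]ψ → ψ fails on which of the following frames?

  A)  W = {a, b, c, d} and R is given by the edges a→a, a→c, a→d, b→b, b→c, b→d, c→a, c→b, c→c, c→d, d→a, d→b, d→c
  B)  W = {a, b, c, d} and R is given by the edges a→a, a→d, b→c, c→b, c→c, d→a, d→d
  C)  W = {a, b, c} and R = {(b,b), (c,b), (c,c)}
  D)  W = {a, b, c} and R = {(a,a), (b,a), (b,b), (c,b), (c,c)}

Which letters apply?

The schema [R]ψ → ψ is axiom T; it is valid on a frame iff R is reflexive.
(A) R is not reflexive (not d R d), so the schema fails here.
(B) R is not reflexive (not b R b), so the schema fails here.
(C) R is not reflexive (not a R a), so the schema fails here.
(D) R is reflexive (each world relates to itself), so the schema is valid here.

A, B, C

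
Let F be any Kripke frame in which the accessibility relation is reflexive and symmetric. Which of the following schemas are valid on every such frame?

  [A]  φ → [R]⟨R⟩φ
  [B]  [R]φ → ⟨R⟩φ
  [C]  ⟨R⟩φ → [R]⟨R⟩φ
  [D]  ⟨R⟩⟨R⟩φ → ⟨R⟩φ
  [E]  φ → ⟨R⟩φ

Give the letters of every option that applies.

A, B, E

Reflexive relations are serial.
(A) φ → [R]⟨R⟩φ is axiom B; it is valid on a frame exactly when R is symmetric. Every such R is symmetric, so valid.
(B) [R]φ → ⟨R⟩φ is axiom D, which corresponds to seriality. Every such R is serial — valid.
(C) axiom 5: valid iff R is euclidean. Such an R need not be euclidean — not valid.
(D) the dual of axiom 4: valid iff R is transitive. Such an R need not be transitive — not valid.
(E) φ → ⟨R⟩φ (the dual of axiom T) characterises the reflexive frames. Every such R is reflexive — valid.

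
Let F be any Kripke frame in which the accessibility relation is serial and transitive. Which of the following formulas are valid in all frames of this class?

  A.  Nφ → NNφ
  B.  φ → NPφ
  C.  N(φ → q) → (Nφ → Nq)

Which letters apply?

A, C

(A) Nφ → NNφ is axiom 4; it is valid on a frame exactly when R is transitive. Every such R is transitive, so valid.
(B) axiom B: valid iff R is symmetric. Such an R need not be symmetric — not valid.
(C) this is just K, valid on every normal frame.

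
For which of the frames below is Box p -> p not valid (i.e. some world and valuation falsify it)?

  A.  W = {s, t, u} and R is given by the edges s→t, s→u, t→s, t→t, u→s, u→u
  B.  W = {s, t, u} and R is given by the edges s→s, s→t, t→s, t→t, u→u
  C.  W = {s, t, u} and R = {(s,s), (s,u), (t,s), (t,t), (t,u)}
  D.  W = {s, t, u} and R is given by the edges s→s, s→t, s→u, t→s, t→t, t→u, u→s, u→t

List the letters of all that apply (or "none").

The schema Box p -> p is axiom T; it is valid on a frame iff R is reflexive.
(A) R is not reflexive (not s R s), so the schema fails here.
(B) R is reflexive (each world relates to itself), so the schema is valid here.
(C) R is not reflexive (not u R u), so the schema fails here.
(D) R is not reflexive (not u R u), so the schema fails here.

A, C, D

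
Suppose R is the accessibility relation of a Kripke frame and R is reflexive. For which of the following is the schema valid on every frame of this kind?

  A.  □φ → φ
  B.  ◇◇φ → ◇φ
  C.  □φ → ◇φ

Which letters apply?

A reflexive relation is serial.
(A) □φ → φ is axiom T; it is valid on a frame exactly when R is reflexive. Every such R is reflexive, so valid.
(B) ◇◇φ → ◇φ (the dual of axiom 4) characterises the transitive frames. Such an R need not be transitive — not valid.
(C) □φ → ◇φ is axiom D; it is valid on a frame exactly when R is serial. Every such R is serial, so valid.

A, C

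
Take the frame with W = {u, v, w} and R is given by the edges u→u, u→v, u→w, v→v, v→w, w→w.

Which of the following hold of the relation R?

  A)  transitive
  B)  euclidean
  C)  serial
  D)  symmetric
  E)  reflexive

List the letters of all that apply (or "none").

A, C, E

(A) transitive: R is closed under composition.
(B) not euclidean: u R v and u R u but not v R u.
(C) serial: every world has an R-successor.
(D) not symmetric: u R v but not v R u.
(E) reflexive: each world relates to itself.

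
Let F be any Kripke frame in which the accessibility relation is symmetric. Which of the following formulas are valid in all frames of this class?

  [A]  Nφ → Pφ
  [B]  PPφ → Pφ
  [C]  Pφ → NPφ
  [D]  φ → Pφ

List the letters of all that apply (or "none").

(A) Nφ → Pφ is axiom D; it is valid on a frame exactly when R is serial. Such an R need not be serial, so not valid.
(B) PPφ → Pφ is the dual of axiom 4; it is valid on a frame exactly when R is transitive. Such an R need not be transitive, so not valid.
(C) Pφ → NPφ is axiom 5, which corresponds to the euclidean property. Such an R need not be euclidean — not valid.
(D) the dual of axiom T: valid iff R is reflexive. Such an R need not be reflexive — not valid.

none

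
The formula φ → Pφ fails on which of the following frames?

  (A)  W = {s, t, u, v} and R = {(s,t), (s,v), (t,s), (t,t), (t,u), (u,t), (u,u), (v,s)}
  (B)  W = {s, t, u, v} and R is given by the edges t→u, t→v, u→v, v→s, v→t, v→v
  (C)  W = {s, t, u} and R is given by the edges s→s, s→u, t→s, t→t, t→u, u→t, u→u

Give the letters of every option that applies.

The schema φ → Pφ is the dual of axiom T; it is valid on a frame iff R is reflexive.
(A) R is not reflexive (not s R s), so the schema fails here.
(B) R is not reflexive (not s R s), so the schema fails here.
(C) R is reflexive (each world relates to itself), so the schema is valid here.

A, B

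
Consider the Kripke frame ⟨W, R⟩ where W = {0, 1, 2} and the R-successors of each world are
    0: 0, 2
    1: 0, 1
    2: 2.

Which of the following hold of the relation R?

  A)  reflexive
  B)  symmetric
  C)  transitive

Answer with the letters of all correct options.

(A) reflexive: each world relates to itself.
(B) not symmetric: 0 R 2 but not 2 R 0.
(C) not transitive: 1 R 0 and 0 R 2 but not 1 R 2.

A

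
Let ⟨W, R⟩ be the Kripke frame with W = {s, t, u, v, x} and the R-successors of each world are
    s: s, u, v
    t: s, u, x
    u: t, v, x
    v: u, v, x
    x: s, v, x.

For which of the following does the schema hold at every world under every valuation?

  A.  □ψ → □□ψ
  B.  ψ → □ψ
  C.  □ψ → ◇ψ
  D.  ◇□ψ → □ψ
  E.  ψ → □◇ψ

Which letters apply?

R is not symmetric: s R u but not u R s.
R is not transitive: s R u and u R t but not s R t.
R is not euclidean: s R u and s R s but not u R s.
R is serial: every world has an R-successor.
R is not a subset of the identity: s R u with s ≠ u.
(A) axiom 4: valid iff R is transitive. R is not transitive — not valid.
(B) ψ → □ψ is equivalent to ◇p→p; it holds exactly when R ⊆ identity. Here R ⊄ identity — not valid.
(C) axiom D: valid iff R is serial. R is serial — valid.
(D) ◇□ψ → □ψ is the dual of axiom 5; it is valid on a frame exactly when R is euclidean. R is not euclidean, so not valid.
(E) ψ → □◇ψ is axiom B; it is valid on a frame exactly when R is symmetric. R is not symmetric, so not valid.

C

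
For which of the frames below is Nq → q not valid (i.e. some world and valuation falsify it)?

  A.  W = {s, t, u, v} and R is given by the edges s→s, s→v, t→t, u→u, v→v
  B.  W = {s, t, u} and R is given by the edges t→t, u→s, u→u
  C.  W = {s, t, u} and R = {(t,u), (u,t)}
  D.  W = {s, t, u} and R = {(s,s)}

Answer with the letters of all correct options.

The schema Nq → q is axiom T; it is valid on a frame iff R is reflexive.
(A) R is reflexive (each world relates to itself), so the schema is valid here.
(B) R is not reflexive (not s R s), so the schema fails here.
(C) R is not reflexive (not s R s), so the schema fails here.
(D) R is not reflexive (not t R t), so the schema fails here.

B, C, D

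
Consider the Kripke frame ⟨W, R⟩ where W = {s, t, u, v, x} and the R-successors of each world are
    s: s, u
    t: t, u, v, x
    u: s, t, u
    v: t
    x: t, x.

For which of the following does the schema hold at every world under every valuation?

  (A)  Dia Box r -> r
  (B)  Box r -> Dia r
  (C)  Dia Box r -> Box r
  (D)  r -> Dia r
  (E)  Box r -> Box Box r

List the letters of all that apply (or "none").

R is not reflexive: not v R v.
R is symmetric: every R-edge is matched by its reverse.
R is not transitive: s R u and u R t but not s R t.
R is not euclidean: t R u and t R v but not u R v.
R is serial: every world has an R-successor.
(A) Dia Box r -> r is the dual of axiom B, which corresponds to symmetry. R is symmetric — valid.
(B) Box r -> Dia r (axiom D) characterises the serial frames. R is serial — valid.
(C) Dia Box r -> Box r is the dual of axiom 5, which corresponds to the euclidean property. R is not euclidean — not valid.
(D) r -> Dia r (the dual of axiom T) characterises the reflexive frames. R is not reflexive — not valid.
(E) axiom 4: valid iff R is transitive. R is not transitive — not valid.

A, B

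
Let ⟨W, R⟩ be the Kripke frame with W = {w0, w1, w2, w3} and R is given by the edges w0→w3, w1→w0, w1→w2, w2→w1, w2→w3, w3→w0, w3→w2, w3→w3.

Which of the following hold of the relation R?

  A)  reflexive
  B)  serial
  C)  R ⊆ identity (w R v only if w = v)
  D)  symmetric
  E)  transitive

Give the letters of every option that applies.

B

(A) not reflexive: not w0 R w0.
(B) serial: every world has an R-successor.
(C) not ⊆ identity: w0 R w3 with w0 ≠ w3.
(D) not symmetric: w1 R w0 but not w0 R w1.
(E) not transitive: w0 R w3 and w3 R w0 but not w0 R w0.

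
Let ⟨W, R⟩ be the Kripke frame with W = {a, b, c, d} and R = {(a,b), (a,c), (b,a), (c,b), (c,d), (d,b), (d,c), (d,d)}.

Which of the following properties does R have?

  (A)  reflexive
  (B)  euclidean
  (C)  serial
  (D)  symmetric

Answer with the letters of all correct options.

C

(A) not reflexive: not a R a.
(B) not euclidean: a R b and a R c but not b R c.
(C) serial: every world has an R-successor.
(D) not symmetric: a R c but not c R a.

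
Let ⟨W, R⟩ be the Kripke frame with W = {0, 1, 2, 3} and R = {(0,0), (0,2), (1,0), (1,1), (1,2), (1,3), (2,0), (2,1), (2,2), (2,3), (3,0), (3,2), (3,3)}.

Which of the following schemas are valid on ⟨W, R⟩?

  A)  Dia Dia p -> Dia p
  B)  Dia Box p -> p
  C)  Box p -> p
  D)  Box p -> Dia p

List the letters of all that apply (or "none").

C, D

R is reflexive: each world relates to itself.
R is not symmetric: 1 R 0 but not 0 R 1.
R is not transitive: 0 R 2 and 2 R 1 but not 0 R 1.
R is serial: every world has an R-successor.
(A) Dia Dia p -> Dia p (the dual of axiom 4) characterises the transitive frames. R is not transitive — not valid.
(B) Dia Box p -> p (the dual of axiom B) characterises the symmetric frames. R is not symmetric — not valid.
(C) Box p -> p (axiom T) characterises the reflexive frames. R is reflexive — valid.
(D) Box p -> Dia p (axiom D) characterises the serial frames. R is serial — valid.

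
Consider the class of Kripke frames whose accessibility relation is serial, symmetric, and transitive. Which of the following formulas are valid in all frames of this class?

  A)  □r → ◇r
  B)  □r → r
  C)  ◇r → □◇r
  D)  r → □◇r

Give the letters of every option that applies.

A, B, C, D

A serial symmetric transitive relation is reflexive (take any v with uRv; symmetry gives vRu and transitivity gives uRu), hence an equivalence relation.
(A) □r → ◇r is axiom D, which corresponds to seriality. Every such R is serial — valid.
(B) □r → r is axiom T; it is valid on a frame exactly when R is reflexive. Every such R is reflexive, so valid.
(C) ◇r → □◇r is axiom 5; it is valid on a frame exactly when R is euclidean. Every such R is euclidean, so valid.
(D) axiom B: valid iff R is symmetric. Every such R is symmetric — valid.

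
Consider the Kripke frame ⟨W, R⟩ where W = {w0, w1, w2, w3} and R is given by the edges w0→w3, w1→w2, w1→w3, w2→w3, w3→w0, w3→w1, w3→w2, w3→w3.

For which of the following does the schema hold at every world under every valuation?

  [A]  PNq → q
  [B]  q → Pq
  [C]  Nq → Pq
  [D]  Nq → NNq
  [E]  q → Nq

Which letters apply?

R is not reflexive: not w0 R w0.
R is not symmetric: w1 R w2 but not w2 R w1.
R is not transitive: w0 R w3 and w3 R w0 but not w0 R w0.
R is serial: every world has an R-successor.
R is not a subset of the identity: w0 R w3 with w0 ≠ w3.
(A) PNq → q is the dual of axiom B; it is valid on a frame exactly when R is symmetric. R is not symmetric, so not valid.
(B) the dual of axiom T: valid iff R is reflexive. R is not reflexive — not valid.
(C) Nq → Pq is axiom D; it is valid on a frame exactly when R is serial. R is serial, so valid.
(D) axiom 4: valid iff R is transitive. R is not transitive — not valid.
(E) q → Nq (equivalent to ◇p→p) corresponds to R being a subset of the identity. Here R ⊄ identity, so not valid.

C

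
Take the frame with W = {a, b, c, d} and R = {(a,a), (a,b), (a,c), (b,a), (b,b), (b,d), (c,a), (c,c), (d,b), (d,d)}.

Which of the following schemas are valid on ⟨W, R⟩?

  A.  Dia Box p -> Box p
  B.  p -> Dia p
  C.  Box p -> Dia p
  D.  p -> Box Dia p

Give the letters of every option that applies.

B, C, D

R is reflexive: each world relates to itself.
R is symmetric: every R-edge is matched by its reverse.
R is not euclidean: a R b and a R c but not b R c.
R is serial: every world has an R-successor.
(A) the dual of axiom 5: valid iff R is euclidean. R is not euclidean — not valid.
(B) p -> Dia p is the dual of axiom T; it is valid on a frame exactly when R is reflexive. R is reflexive, so valid.
(C) Box p -> Dia p is axiom D, which corresponds to seriality. R is serial — valid.
(D) p -> Box Dia p (axiom B) characterises the symmetric frames. R is symmetric — valid.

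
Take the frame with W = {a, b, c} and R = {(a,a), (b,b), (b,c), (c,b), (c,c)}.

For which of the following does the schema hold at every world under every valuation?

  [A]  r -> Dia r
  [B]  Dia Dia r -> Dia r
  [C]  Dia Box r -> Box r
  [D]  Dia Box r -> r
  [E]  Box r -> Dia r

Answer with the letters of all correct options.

A, B, C, D, E

R is reflexive: each world relates to itself.
R is symmetric: every R-edge is matched by its reverse.
R is transitive: R is closed under composition.
R is euclidean: any two R-successors of the same world are R-related.
R is serial: every world has an R-successor.
(A) r -> Dia r (the dual of axiom T) characterises the reflexive frames. R is reflexive — valid.
(B) the dual of axiom 4: valid iff R is transitive. R is transitive — valid.
(C) the dual of axiom 5: valid iff R is euclidean. R is euclidean — valid.
(D) Dia Box r -> r (the dual of axiom B) characterises the symmetric frames. R is symmetric — valid.
(E) Box r -> Dia r (axiom D) characterises the serial frames. R is serial — valid.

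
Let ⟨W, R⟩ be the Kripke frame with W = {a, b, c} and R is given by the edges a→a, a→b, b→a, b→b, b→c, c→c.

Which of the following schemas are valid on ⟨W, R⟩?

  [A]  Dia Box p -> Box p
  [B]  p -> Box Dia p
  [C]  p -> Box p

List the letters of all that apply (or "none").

R is not symmetric: b R c but not c R b.
R is not euclidean: b R a and b R c but not a R c.
R is not a subset of the identity: a R b with a ≠ b.
(A) Dia Box p -> Box p (the dual of axiom 5) characterises the euclidean frames. R is not euclidean — not valid.
(B) p -> Box Dia p is axiom B; it is valid on a frame exactly when R is symmetric. R is not symmetric, so not valid.
(C) p -> Box p is equivalent to ◇p→p; it holds exactly when R ⊆ identity. Here R ⊄ identity — not valid.

none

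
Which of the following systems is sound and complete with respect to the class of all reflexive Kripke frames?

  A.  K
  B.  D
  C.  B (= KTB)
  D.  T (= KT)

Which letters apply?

(A) K is determined by the class of arbitrary frames.
(B) D is determined by the class of serial frames.
(C) B (= KTB) is determined by the class of reflexive and symmetric frames.
(D) T (= KT) is determined by exactly this class.

D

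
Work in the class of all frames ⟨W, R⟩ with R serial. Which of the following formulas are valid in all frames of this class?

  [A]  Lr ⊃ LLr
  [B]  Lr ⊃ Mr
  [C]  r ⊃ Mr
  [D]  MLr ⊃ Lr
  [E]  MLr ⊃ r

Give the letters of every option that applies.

B

(A) Lr ⊃ LLr (axiom 4) characterises the transitive frames. Such an R need not be transitive — not valid.
(B) axiom D: valid iff R is serial. Every such R is serial — valid.
(C) r ⊃ Mr (the dual of axiom T) characterises the reflexive frames. Such an R need not be reflexive — not valid.
(D) MLr ⊃ Lr is the dual of axiom 5; it is valid on a frame exactly when R is euclidean. Such an R need not be euclidean, so not valid.
(E) MLr ⊃ r is the dual of axiom B, which corresponds to symmetry. Such an R need not be symmetric — not valid.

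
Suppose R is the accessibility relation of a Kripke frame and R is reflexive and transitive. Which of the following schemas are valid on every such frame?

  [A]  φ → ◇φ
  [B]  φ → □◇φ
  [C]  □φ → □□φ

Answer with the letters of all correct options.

A, C

Reflexive relations are serial.
(A) φ → ◇φ is the dual of axiom T; it is valid on a frame exactly when R is reflexive. Every such R is reflexive, so valid.
(B) φ → □◇φ is axiom B; it is valid on a frame exactly when R is symmetric. Such an R need not be symmetric, so not valid.
(C) axiom 4: valid iff R is transitive. Every such R is transitive — valid.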